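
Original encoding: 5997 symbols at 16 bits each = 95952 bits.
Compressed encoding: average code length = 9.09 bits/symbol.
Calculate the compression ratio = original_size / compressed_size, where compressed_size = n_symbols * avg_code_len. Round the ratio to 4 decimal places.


original_size = n_symbols * orig_bits = 5997 * 16 = 95952 bits
compressed_size = n_symbols * avg_code_len = 5997 * 9.09 = 54512.73 bits
ratio = original_size / compressed_size = 95952 / 54512.73 = 1.7602

Compression ratio = 1.7602


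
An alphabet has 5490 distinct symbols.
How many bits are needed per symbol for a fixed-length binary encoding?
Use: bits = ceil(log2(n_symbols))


log2(5490) = 12.4226
Bracket: 2^12 = 4096 < 5490 <= 2^13 = 8192
So ceil(log2(5490)) = 13

bits = ceil(log2(5490)) = ceil(12.4226) = 13 bits


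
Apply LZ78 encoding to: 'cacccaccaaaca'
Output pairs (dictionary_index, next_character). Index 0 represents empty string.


LZ78 encoding steps:
Dictionary: {0: ''}
Step 1: w='' (idx 0), next='c' -> output (0, 'c'), add 'c' as idx 1
Step 2: w='' (idx 0), next='a' -> output (0, 'a'), add 'a' as idx 2
Step 3: w='c' (idx 1), next='c' -> output (1, 'c'), add 'cc' as idx 3
Step 4: w='c' (idx 1), next='a' -> output (1, 'a'), add 'ca' as idx 4
Step 5: w='cc' (idx 3), next='a' -> output (3, 'a'), add 'cca' as idx 5
Step 6: w='a' (idx 2), next='a' -> output (2, 'a'), add 'aa' as idx 6
Step 7: w='ca' (idx 4), end of input -> output (4, '')


Encoded: [(0, 'c'), (0, 'a'), (1, 'c'), (1, 'a'), (3, 'a'), (2, 'a'), (4, '')]


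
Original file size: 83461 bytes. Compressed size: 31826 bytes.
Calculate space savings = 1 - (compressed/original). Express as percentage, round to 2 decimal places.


ratio = compressed/original = 31826/83461 = 0.381328
savings = 1 - ratio = 1 - 0.381328 = 0.618672
as a percentage: 0.618672 * 100 = 61.87%

Space savings = 1 - 31826/83461 = 61.87%


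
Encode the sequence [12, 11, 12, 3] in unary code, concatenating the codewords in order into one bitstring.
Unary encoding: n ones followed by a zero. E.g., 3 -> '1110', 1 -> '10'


Encode each number as n ones followed by a terminating 0:
  12 -> 1111111111110 (13 bits)
  11 -> 111111111110 (12 bits)
  12 -> 1111111111110 (13 bits)
  3 -> 1110 (4 bits)
Total length = 13 + 12 + 13 + 4 = 42 bits.

Unary([12, 11, 12, 3]) = 111111111111011111111111011111111111101110 (42 bits)


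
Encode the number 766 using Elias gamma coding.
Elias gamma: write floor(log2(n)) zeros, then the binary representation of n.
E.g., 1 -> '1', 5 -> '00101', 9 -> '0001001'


num_bits = floor(log2(766)) + 1 = 10
leading_zeros = num_bits - 1 = 9
binary(766) = 1011111110

Elias gamma(766) = '000000000' + '1011111110' = 0000000001011111110 (19 bits)


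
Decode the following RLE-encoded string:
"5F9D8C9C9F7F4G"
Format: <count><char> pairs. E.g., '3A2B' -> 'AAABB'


Expanding each <count><char> pair:
  5F -> 'FFFFF'
  9D -> 'DDDDDDDDD'
  8C -> 'CCCCCCCC'
  9C -> 'CCCCCCCCC'
  9F -> 'FFFFFFFFF'
  7F -> 'FFFFFFF'
  4G -> 'GGGG'

Decoded = FFFFFDDDDDDDDDCCCCCCCCCCCCCCCCCFFFFFFFFFFFFFFFFGGGG


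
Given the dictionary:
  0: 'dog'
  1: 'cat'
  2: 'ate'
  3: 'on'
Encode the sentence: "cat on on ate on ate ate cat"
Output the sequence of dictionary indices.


Look up each word in the dictionary:
  'cat' -> 1
  'on' -> 3
  'on' -> 3
  'ate' -> 2
  'on' -> 3
  'ate' -> 2
  'ate' -> 2
  'cat' -> 1

Encoded: [1, 3, 3, 2, 3, 2, 2, 1]


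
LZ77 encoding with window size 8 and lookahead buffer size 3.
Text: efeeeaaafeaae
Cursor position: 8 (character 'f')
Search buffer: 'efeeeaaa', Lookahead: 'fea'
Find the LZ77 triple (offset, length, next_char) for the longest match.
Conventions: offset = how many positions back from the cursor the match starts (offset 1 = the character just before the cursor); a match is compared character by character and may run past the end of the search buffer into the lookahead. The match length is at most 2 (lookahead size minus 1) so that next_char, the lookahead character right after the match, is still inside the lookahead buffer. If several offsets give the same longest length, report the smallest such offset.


Try each offset into the search buffer:
  offset=1 (pos 7, char 'a'): match length 0
  offset=2 (pos 6, char 'a'): match length 0
  offset=3 (pos 5, char 'a'): match length 0
  offset=4 (pos 4, char 'e'): match length 0
  offset=5 (pos 3, char 'e'): match length 0
  offset=6 (pos 2, char 'e'): match length 0
  offset=7 (pos 1, char 'f'): match length 2
  offset=8 (pos 0, char 'e'): match length 0
Longest match has length 2 at offset 7.
next_char = character at position 8 + 2 = 10 -> 'a'

Best match: offset=7, length=2 (matching 'fe' starting at position 1)
LZ77 triple: (7, 2, 'a')


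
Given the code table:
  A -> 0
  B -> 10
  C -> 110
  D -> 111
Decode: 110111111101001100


Decoding:
110 -> C
111 -> D
111 -> D
10 -> B
10 -> B
0 -> A
110 -> C
0 -> A


Result: CDDBBACA


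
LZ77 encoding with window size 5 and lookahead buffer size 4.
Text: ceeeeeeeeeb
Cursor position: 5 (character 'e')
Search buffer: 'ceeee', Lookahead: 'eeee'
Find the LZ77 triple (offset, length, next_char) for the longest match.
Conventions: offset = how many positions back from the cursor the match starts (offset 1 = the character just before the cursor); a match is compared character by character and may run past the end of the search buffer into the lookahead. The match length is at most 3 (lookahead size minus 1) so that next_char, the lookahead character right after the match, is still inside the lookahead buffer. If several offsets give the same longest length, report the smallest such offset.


Try each offset into the search buffer:
  offset=1 (pos 4, char 'e'): match length 3
  offset=2 (pos 3, char 'e'): match length 3
  offset=3 (pos 2, char 'e'): match length 3
  offset=4 (pos 1, char 'e'): match length 3
  offset=5 (pos 0, char 'c'): match length 0
Longest match has length 3, found at offsets 1, 2, 3, 4; take the smallest, offset 1.
next_char = character at position 5 + 3 = 8 -> 'e'

Best match: offset=1, length=3 (matching 'eee' starting at position 4)
LZ77 triple: (1, 3, 'e')


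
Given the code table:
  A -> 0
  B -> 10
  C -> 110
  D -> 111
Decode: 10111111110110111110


Decoding:
10 -> B
111 -> D
111 -> D
110 -> C
110 -> C
111 -> D
110 -> C


Result: BDDCCDC


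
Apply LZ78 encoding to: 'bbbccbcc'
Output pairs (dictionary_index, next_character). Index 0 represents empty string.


LZ78 encoding steps:
Dictionary: {0: ''}
Step 1: w='' (idx 0), next='b' -> output (0, 'b'), add 'b' as idx 1
Step 2: w='b' (idx 1), next='b' -> output (1, 'b'), add 'bb' as idx 2
Step 3: w='' (idx 0), next='c' -> output (0, 'c'), add 'c' as idx 3
Step 4: w='c' (idx 3), next='b' -> output (3, 'b'), add 'cb' as idx 4
Step 5: w='c' (idx 3), next='c' -> output (3, 'c'), add 'cc' as idx 5


Encoded: [(0, 'b'), (1, 'b'), (0, 'c'), (3, 'b'), (3, 'c')]


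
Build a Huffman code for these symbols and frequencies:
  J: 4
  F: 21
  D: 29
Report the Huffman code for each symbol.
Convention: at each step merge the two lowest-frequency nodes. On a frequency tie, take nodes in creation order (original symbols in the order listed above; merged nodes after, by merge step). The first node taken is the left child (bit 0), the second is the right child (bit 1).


Huffman tree construction:
Step 1: Merge J(4) + F(21) = 25
Step 2: Merge (J+F)(25) + D(29) = 54
Read each symbol's code off the tree from the root (left child = 0, right child = 1).

Codes:
  J: 00 (length 2)
  F: 01 (length 2)
  D: 1 (length 1)
Average code length: 79/54 = 1.4630 bits/symbol


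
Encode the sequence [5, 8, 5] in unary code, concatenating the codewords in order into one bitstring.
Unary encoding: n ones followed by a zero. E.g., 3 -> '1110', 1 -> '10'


Encode each number as n ones followed by a terminating 0:
  5 -> 111110 (6 bits)
  8 -> 111111110 (9 bits)
  5 -> 111110 (6 bits)
Total length = 6 + 9 + 6 = 21 bits.

Unary([5, 8, 5]) = 111110111111110111110 (21 bits)


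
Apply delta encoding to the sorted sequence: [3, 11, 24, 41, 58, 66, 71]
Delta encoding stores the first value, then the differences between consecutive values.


First value: 3
Deltas:
  11 - 3 = 8
  24 - 11 = 13
  41 - 24 = 17
  58 - 41 = 17
  66 - 58 = 8
  71 - 66 = 5


Delta encoded: [3, 8, 13, 17, 17, 8, 5]


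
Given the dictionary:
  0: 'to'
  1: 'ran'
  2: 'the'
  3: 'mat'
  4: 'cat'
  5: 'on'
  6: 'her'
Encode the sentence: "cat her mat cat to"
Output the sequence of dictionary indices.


Look up each word in the dictionary:
  'cat' -> 4
  'her' -> 6
  'mat' -> 3
  'cat' -> 4
  'to' -> 0

Encoded: [4, 6, 3, 4, 0]


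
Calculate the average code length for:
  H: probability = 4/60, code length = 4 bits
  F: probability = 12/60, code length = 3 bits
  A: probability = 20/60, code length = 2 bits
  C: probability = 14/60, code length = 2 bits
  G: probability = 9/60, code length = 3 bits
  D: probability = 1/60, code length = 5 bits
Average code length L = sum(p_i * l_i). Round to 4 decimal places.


Weighted contributions p_i * l_i:
  H: (4/60) * 4 = 16/60
  F: (12/60) * 3 = 36/60
  A: (20/60) * 2 = 40/60
  C: (14/60) * 2 = 28/60
  G: (9/60) * 3 = 27/60
  D: (1/60) * 5 = 5/60
Sum = (16 + 36 + 40 + 28 + 27 + 5)/60 = 152/60

L = 152/60 = 2.5333 bits/symbol


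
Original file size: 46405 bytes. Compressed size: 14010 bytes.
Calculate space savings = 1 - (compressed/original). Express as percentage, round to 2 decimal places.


ratio = compressed/original = 14010/46405 = 0.301907
savings = 1 - ratio = 1 - 0.301907 = 0.698093
as a percentage: 0.698093 * 100 = 69.81%

Space savings = 1 - 14010/46405 = 69.81%


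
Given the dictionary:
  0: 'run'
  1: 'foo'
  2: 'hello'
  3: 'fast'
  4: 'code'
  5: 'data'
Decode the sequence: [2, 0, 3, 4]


Look up each index in the dictionary:
  2 -> 'hello'
  0 -> 'run'
  3 -> 'fast'
  4 -> 'code'

Decoded: "hello run fast code"


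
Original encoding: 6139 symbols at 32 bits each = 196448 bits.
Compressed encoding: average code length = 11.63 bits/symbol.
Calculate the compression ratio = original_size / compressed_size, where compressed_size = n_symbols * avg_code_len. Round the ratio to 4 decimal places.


original_size = n_symbols * orig_bits = 6139 * 32 = 196448 bits
compressed_size = n_symbols * avg_code_len = 6139 * 11.63 = 71396.57 bits
ratio = original_size / compressed_size = 196448 / 71396.57 = 2.7515

Compression ratio = 2.7515


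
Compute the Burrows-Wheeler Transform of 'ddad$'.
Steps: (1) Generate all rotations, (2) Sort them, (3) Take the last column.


Rotations (sorted):
  0: $ddad -> last char: d
  1: ad$dd -> last char: d
  2: d$dda -> last char: a
  3: dad$d -> last char: d
  4: ddad$ -> last char: $


BWT = ddad$


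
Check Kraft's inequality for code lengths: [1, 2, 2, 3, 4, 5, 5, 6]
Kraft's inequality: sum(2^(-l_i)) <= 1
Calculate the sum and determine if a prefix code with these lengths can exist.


Sum = 2^(-1) + 2^(-2) + 2^(-2) + 2^(-3) + 2^(-4) + 2^(-5) + 2^(-5) + 2^(-6)
    = 0.5 + 0.25 + 0.25 + 0.125 + 0.0625 + 0.03125 + 0.03125 + 0.015625
    = 81/64 = 1.265625
Since 1.265625 > 1, Kraft's inequality is NOT satisfied.
A prefix code with these lengths CANNOT exist.

Kraft sum = 1.265625. Not satisfied.


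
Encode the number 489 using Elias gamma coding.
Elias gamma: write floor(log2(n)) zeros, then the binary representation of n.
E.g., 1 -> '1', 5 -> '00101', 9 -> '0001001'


num_bits = floor(log2(489)) + 1 = 9
leading_zeros = num_bits - 1 = 8
binary(489) = 111101001

Elias gamma(489) = '00000000' + '111101001' = 00000000111101001 (17 bits)


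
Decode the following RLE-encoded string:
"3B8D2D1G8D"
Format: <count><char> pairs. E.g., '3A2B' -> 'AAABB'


Expanding each <count><char> pair:
  3B -> 'BBB'
  8D -> 'DDDDDDDD'
  2D -> 'DD'
  1G -> 'G'
  8D -> 'DDDDDDDD'

Decoded = BBBDDDDDDDDDDGDDDDDDDD


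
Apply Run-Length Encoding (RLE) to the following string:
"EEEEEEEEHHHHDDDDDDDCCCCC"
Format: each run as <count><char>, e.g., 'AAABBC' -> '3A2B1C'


Scanning runs left to right:
  i=0: run of 'E' x 8 -> '8E'
  i=8: run of 'H' x 4 -> '4H'
  i=12: run of 'D' x 7 -> '7D'
  i=19: run of 'C' x 5 -> '5C'

RLE = 8E4H7D5C


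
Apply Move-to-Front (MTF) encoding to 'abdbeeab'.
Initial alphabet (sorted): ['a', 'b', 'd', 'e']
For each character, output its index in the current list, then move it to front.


MTF encoding:
'a': index 0 in ['a', 'b', 'd', 'e'] -> ['a', 'b', 'd', 'e']
'b': index 1 in ['a', 'b', 'd', 'e'] -> ['b', 'a', 'd', 'e']
'd': index 2 in ['b', 'a', 'd', 'e'] -> ['d', 'b', 'a', 'e']
'b': index 1 in ['d', 'b', 'a', 'e'] -> ['b', 'd', 'a', 'e']
'e': index 3 in ['b', 'd', 'a', 'e'] -> ['e', 'b', 'd', 'a']
'e': index 0 in ['e', 'b', 'd', 'a'] -> ['e', 'b', 'd', 'a']
'a': index 3 in ['e', 'b', 'd', 'a'] -> ['a', 'e', 'b', 'd']
'b': index 2 in ['a', 'e', 'b', 'd'] -> ['b', 'a', 'e', 'd']


Output: [0, 1, 2, 1, 3, 0, 3, 2]


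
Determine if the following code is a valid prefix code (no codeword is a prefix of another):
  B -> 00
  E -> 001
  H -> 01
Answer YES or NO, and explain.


Checking each pair (does one codeword prefix another?):
  B='00' vs E='001': prefix -- VIOLATION

NO -- this is NOT a valid prefix code. B (00) is a prefix of E (001).


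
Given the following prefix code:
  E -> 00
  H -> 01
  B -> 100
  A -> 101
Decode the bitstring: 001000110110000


Decoding step by step:
Bits 00 -> E
Bits 100 -> B
Bits 01 -> H
Bits 101 -> A
Bits 100 -> B
Bits 00 -> E


Decoded message: EBHABE


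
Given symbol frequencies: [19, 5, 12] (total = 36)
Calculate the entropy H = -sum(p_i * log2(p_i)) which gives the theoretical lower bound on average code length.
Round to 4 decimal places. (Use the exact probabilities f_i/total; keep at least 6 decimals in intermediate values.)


Per-symbol terms -p_i * log2(p_i) with p_i = f_i/36:
  p = 19/36 = 0.527778: log2(p) = -0.921997, -p*log2(p) = 0.486610
  p = 5/36 = 0.138889: log2(p) = -2.847997, -p*log2(p) = 0.395555
  p = 12/36 = 0.333333: log2(p) = -1.584963, -p*log2(p) = 0.528321
H = 0.486610 + 0.395555 + 0.528321 = 1.410486

H = 1.4105 bits/symbol


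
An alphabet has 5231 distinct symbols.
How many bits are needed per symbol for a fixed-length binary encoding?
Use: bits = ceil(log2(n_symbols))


log2(5231) = 12.3529
Bracket: 2^12 = 4096 < 5231 <= 2^13 = 8192
So ceil(log2(5231)) = 13

bits = ceil(log2(5231)) = ceil(12.3529) = 13 bits


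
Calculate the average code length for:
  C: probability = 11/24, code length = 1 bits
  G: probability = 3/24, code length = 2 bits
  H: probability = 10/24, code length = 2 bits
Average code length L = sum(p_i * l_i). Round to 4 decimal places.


Weighted contributions p_i * l_i:
  C: (11/24) * 1 = 11/24
  G: (3/24) * 2 = 6/24
  H: (10/24) * 2 = 20/24
Sum = (11 + 6 + 20)/24 = 37/24

L = 37/24 = 1.5417 bits/symbol


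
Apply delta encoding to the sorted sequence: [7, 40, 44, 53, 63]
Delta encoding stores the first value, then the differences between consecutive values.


First value: 7
Deltas:
  40 - 7 = 33
  44 - 40 = 4
  53 - 44 = 9
  63 - 53 = 10


Delta encoded: [7, 33, 4, 9, 10]


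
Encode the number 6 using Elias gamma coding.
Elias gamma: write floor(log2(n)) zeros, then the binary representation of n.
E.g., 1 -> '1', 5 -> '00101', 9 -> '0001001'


num_bits = floor(log2(6)) + 1 = 3
leading_zeros = num_bits - 1 = 2
binary(6) = 110

Elias gamma(6) = '00' + '110' = 00110 (5 bits)


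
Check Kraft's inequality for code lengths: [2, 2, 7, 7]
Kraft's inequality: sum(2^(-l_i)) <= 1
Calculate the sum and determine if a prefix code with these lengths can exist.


Sum = 2^(-2) + 2^(-2) + 2^(-7) + 2^(-7)
    = 0.25 + 0.25 + 0.0078125 + 0.0078125
    = 66/128 = 0.515625
Since 0.515625 <= 1, Kraft's inequality IS satisfied.
A prefix code with these lengths CAN exist.

Kraft sum = 0.515625. Satisfied.


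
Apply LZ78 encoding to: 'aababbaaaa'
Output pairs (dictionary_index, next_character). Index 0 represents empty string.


LZ78 encoding steps:
Dictionary: {0: ''}
Step 1: w='' (idx 0), next='a' -> output (0, 'a'), add 'a' as idx 1
Step 2: w='a' (idx 1), next='b' -> output (1, 'b'), add 'ab' as idx 2
Step 3: w='ab' (idx 2), next='b' -> output (2, 'b'), add 'abb' as idx 3
Step 4: w='a' (idx 1), next='a' -> output (1, 'a'), add 'aa' as idx 4
Step 5: w='aa' (idx 4), end of input -> output (4, '')


Encoded: [(0, 'a'), (1, 'b'), (2, 'b'), (1, 'a'), (4, '')]


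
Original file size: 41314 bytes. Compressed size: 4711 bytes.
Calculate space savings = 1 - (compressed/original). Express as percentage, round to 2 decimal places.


ratio = compressed/original = 4711/41314 = 0.114029
savings = 1 - ratio = 1 - 0.114029 = 0.885971
as a percentage: 0.885971 * 100 = 88.6%

Space savings = 1 - 4711/41314 = 88.6%


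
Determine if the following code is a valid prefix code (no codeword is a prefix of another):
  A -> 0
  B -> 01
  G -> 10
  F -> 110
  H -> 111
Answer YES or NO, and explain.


Checking each pair (does one codeword prefix another?):
  A='0' vs B='01': prefix -- VIOLATION

NO -- this is NOT a valid prefix code. A (0) is a prefix of B (01).


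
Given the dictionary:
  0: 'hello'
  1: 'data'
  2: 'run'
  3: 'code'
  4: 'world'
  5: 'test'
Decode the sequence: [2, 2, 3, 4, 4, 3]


Look up each index in the dictionary:
  2 -> 'run'
  2 -> 'run'
  3 -> 'code'
  4 -> 'world'
  4 -> 'world'
  3 -> 'code'

Decoded: "run run code world world code"


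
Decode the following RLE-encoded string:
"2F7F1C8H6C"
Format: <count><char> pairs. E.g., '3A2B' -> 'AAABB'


Expanding each <count><char> pair:
  2F -> 'FF'
  7F -> 'FFFFFFF'
  1C -> 'C'
  8H -> 'HHHHHHHH'
  6C -> 'CCCCCC'

Decoded = FFFFFFFFFCHHHHHHHHCCCCCC


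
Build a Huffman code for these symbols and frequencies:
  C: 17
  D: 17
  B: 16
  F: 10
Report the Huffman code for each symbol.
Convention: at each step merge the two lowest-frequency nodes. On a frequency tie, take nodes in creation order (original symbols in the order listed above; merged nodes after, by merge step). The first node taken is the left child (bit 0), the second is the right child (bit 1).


Huffman tree construction:
Step 1: Merge F(10) + B(16) = 26
Step 2: Merge C(17) + D(17) = 34
Step 3: Merge (F+B)(26) + (C+D)(34) = 60
Read each symbol's code off the tree from the root (left child = 0, right child = 1).

Codes:
  C: 10 (length 2)
  D: 11 (length 2)
  B: 01 (length 2)
  F: 00 (length 2)
Average code length: 120/60 = 2.0000 bits/symbol


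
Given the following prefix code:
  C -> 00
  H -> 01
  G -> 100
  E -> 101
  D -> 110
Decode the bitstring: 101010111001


Decoding step by step:
Bits 101 -> E
Bits 01 -> H
Bits 01 -> H
Bits 110 -> D
Bits 01 -> H


Decoded message: EHHDH


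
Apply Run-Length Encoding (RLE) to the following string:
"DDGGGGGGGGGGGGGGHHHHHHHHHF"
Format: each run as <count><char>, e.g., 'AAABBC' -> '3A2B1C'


Scanning runs left to right:
  i=0: run of 'D' x 2 -> '2D'
  i=2: run of 'G' x 14 -> '14G'
  i=16: run of 'H' x 9 -> '9H'
  i=25: run of 'F' x 1 -> '1F'

RLE = 2D14G9H1F


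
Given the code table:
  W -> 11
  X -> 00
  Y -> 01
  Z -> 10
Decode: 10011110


Decoding:
10 -> Z
01 -> Y
11 -> W
10 -> Z


Result: ZYWZ


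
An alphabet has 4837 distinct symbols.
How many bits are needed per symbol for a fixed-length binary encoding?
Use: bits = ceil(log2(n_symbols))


log2(4837) = 12.2399
Bracket: 2^12 = 4096 < 4837 <= 2^13 = 8192
So ceil(log2(4837)) = 13

bits = ceil(log2(4837)) = ceil(12.2399) = 13 bits


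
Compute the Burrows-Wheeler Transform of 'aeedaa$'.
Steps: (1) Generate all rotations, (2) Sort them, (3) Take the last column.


Rotations (sorted):
  0: $aeedaa -> last char: a
  1: a$aeeda -> last char: a
  2: aa$aeed -> last char: d
  3: aeedaa$ -> last char: $
  4: daa$aee -> last char: e
  5: edaa$ae -> last char: e
  6: eedaa$a -> last char: a


BWT = aad$eea


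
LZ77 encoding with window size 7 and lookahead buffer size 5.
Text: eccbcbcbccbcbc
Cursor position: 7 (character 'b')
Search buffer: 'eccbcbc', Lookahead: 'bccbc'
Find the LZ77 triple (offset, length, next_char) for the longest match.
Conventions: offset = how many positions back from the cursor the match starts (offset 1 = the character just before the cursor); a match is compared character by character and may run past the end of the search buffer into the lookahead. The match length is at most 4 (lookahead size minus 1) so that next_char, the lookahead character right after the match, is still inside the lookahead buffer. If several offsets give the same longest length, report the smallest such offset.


Try each offset into the search buffer:
  offset=1 (pos 6, char 'c'): match length 0
  offset=2 (pos 5, char 'b'): match length 2
  offset=3 (pos 4, char 'c'): match length 0
  offset=4 (pos 3, char 'b'): match length 2
  offset=5 (pos 2, char 'c'): match length 0
  offset=6 (pos 1, char 'c'): match length 0
  offset=7 (pos 0, char 'e'): match length 0
Longest match has length 2, found at offsets 2, 4; take the smallest, offset 2.
next_char = character at position 7 + 2 = 9 -> 'c'

Best match: offset=2, length=2 (matching 'bc' starting at position 5)
LZ77 triple: (2, 2, 'c')


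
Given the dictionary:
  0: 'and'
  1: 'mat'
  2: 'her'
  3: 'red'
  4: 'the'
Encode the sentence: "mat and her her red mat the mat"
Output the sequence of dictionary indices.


Look up each word in the dictionary:
  'mat' -> 1
  'and' -> 0
  'her' -> 2
  'her' -> 2
  'red' -> 3
  'mat' -> 1
  'the' -> 4
  'mat' -> 1

Encoded: [1, 0, 2, 2, 3, 1, 4, 1]


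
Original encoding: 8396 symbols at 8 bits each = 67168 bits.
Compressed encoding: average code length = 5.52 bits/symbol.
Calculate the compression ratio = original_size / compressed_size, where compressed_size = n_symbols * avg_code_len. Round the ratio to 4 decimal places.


original_size = n_symbols * orig_bits = 8396 * 8 = 67168 bits
compressed_size = n_symbols * avg_code_len = 8396 * 5.52 = 46345.92 bits
ratio = original_size / compressed_size = 67168 / 46345.92 = 1.4493

Compression ratio = 1.4493


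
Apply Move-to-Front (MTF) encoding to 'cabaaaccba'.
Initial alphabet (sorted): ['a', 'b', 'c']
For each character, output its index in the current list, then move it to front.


MTF encoding:
'c': index 2 in ['a', 'b', 'c'] -> ['c', 'a', 'b']
'a': index 1 in ['c', 'a', 'b'] -> ['a', 'c', 'b']
'b': index 2 in ['a', 'c', 'b'] -> ['b', 'a', 'c']
'a': index 1 in ['b', 'a', 'c'] -> ['a', 'b', 'c']
'a': index 0 in ['a', 'b', 'c'] -> ['a', 'b', 'c']
'a': index 0 in ['a', 'b', 'c'] -> ['a', 'b', 'c']
'c': index 2 in ['a', 'b', 'c'] -> ['c', 'a', 'b']
'c': index 0 in ['c', 'a', 'b'] -> ['c', 'a', 'b']
'b': index 2 in ['c', 'a', 'b'] -> ['b', 'c', 'a']
'a': index 2 in ['b', 'c', 'a'] -> ['a', 'b', 'c']


Output: [2, 1, 2, 1, 0, 0, 2, 0, 2, 2]


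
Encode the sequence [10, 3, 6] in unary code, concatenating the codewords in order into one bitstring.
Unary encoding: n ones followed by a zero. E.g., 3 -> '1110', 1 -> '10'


Encode each number as n ones followed by a terminating 0:
  10 -> 11111111110 (11 bits)
  3 -> 1110 (4 bits)
  6 -> 1111110 (7 bits)
Total length = 11 + 4 + 7 = 22 bits.

Unary([10, 3, 6]) = 1111111111011101111110 (22 bits)


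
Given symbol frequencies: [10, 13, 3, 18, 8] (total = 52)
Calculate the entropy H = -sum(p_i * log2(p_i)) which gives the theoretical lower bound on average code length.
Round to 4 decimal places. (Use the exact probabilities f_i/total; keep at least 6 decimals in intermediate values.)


Per-symbol terms -p_i * log2(p_i) with p_i = f_i/52:
  p = 10/52 = 0.192308: log2(p) = -2.378512, -p*log2(p) = 0.457406
  p = 13/52 = 0.250000: log2(p) = -2.000000, -p*log2(p) = 0.500000
  p = 3/52 = 0.057692: log2(p) = -4.115477, -p*log2(p) = 0.237431
  p = 18/52 = 0.346154: log2(p) = -1.530515, -p*log2(p) = 0.529794
  p = 8/52 = 0.153846: log2(p) = -2.700440, -p*log2(p) = 0.415452
H = 0.457406 + 0.500000 + 0.237431 + 0.529794 + 0.415452 = 2.140083

H = 2.1401 bits/symbol


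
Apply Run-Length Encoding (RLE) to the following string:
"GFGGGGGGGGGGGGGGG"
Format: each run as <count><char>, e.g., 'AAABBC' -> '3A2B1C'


Scanning runs left to right:
  i=0: run of 'G' x 1 -> '1G'
  i=1: run of 'F' x 1 -> '1F'
  i=2: run of 'G' x 15 -> '15G'

RLE = 1G1F15G


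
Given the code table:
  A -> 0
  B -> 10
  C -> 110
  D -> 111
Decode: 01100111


Decoding:
0 -> A
110 -> C
0 -> A
111 -> D


Result: ACAD


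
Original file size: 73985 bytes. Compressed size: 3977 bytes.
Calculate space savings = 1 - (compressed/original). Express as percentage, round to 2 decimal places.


ratio = compressed/original = 3977/73985 = 0.053754
savings = 1 - ratio = 1 - 0.053754 = 0.946246
as a percentage: 0.946246 * 100 = 94.62%

Space savings = 1 - 3977/73985 = 94.62%


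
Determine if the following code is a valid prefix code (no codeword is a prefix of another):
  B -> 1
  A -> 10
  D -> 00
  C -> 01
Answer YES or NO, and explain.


Checking each pair (does one codeword prefix another?):
  B='1' vs A='10': prefix -- VIOLATION

NO -- this is NOT a valid prefix code. B (1) is a prefix of A (10).


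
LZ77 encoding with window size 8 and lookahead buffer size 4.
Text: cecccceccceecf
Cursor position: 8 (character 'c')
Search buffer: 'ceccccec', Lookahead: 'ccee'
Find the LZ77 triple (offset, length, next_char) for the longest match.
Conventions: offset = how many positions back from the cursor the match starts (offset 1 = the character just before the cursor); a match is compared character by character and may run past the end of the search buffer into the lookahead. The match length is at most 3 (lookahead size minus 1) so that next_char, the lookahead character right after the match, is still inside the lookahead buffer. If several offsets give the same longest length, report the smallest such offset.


Try each offset into the search buffer:
  offset=1 (pos 7, char 'c'): match length 2
  offset=2 (pos 6, char 'e'): match length 0
  offset=3 (pos 5, char 'c'): match length 1
  offset=4 (pos 4, char 'c'): match length 3
  offset=5 (pos 3, char 'c'): match length 2
  offset=6 (pos 2, char 'c'): match length 2
  offset=7 (pos 1, char 'e'): match length 0
  offset=8 (pos 0, char 'c'): match length 1
Longest match has length 3 at offset 4.
next_char = character at position 8 + 3 = 11 -> 'e'

Best match: offset=4, length=3 (matching 'cce' starting at position 4)
LZ77 triple: (4, 3, 'e')


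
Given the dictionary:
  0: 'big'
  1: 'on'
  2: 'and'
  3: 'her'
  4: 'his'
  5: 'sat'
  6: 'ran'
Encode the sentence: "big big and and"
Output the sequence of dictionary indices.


Look up each word in the dictionary:
  'big' -> 0
  'big' -> 0
  'and' -> 2
  'and' -> 2

Encoded: [0, 0, 2, 2]


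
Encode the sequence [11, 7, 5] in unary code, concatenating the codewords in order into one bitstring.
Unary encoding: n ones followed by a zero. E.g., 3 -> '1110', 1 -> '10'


Encode each number as n ones followed by a terminating 0:
  11 -> 111111111110 (12 bits)
  7 -> 11111110 (8 bits)
  5 -> 111110 (6 bits)
Total length = 12 + 8 + 6 = 26 bits.

Unary([11, 7, 5]) = 11111111111011111110111110 (26 bits)


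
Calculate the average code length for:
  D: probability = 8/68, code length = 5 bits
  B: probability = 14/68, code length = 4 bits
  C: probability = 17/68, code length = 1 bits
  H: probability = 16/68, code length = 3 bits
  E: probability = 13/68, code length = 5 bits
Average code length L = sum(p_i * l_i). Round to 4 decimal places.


Weighted contributions p_i * l_i:
  D: (8/68) * 5 = 40/68
  B: (14/68) * 4 = 56/68
  C: (17/68) * 1 = 17/68
  H: (16/68) * 3 = 48/68
  E: (13/68) * 5 = 65/68
Sum = (40 + 56 + 17 + 48 + 65)/68 = 226/68

L = 226/68 = 3.3235 bits/symbol


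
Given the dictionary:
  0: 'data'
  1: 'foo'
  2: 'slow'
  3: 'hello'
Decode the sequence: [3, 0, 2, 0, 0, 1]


Look up each index in the dictionary:
  3 -> 'hello'
  0 -> 'data'
  2 -> 'slow'
  0 -> 'data'
  0 -> 'data'
  1 -> 'foo'

Decoded: "hello data slow data data foo"


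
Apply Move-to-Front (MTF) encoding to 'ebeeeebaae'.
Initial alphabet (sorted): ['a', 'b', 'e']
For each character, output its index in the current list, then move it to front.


MTF encoding:
'e': index 2 in ['a', 'b', 'e'] -> ['e', 'a', 'b']
'b': index 2 in ['e', 'a', 'b'] -> ['b', 'e', 'a']
'e': index 1 in ['b', 'e', 'a'] -> ['e', 'b', 'a']
'e': index 0 in ['e', 'b', 'a'] -> ['e', 'b', 'a']
'e': index 0 in ['e', 'b', 'a'] -> ['e', 'b', 'a']
'e': index 0 in ['e', 'b', 'a'] -> ['e', 'b', 'a']
'b': index 1 in ['e', 'b', 'a'] -> ['b', 'e', 'a']
'a': index 2 in ['b', 'e', 'a'] -> ['a', 'b', 'e']
'a': index 0 in ['a', 'b', 'e'] -> ['a', 'b', 'e']
'e': index 2 in ['a', 'b', 'e'] -> ['e', 'a', 'b']


Output: [2, 2, 1, 0, 0, 0, 1, 2, 0, 2]


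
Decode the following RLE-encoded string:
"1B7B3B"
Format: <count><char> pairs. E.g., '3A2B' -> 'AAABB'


Expanding each <count><char> pair:
  1B -> 'B'
  7B -> 'BBBBBBB'
  3B -> 'BBB'

Decoded = BBBBBBBBBBB


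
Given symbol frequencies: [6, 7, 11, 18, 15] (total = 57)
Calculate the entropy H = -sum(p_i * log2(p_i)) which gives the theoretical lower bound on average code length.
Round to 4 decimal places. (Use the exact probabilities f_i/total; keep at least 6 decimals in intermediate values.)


Per-symbol terms -p_i * log2(p_i) with p_i = f_i/57:
  p = 6/57 = 0.105263: log2(p) = -3.247928, -p*log2(p) = 0.341887
  p = 7/57 = 0.122807: log2(p) = -3.025535, -p*log2(p) = 0.371557
  p = 11/57 = 0.192982: log2(p) = -2.373458, -p*log2(p) = 0.458036
  p = 18/57 = 0.315789: log2(p) = -1.662965, -p*log2(p) = 0.525147
  p = 15/57 = 0.263158: log2(p) = -1.925999, -p*log2(p) = 0.506842
H = 0.341887 + 0.371557 + 0.458036 + 0.525147 + 0.506842 = 2.203469

H = 2.2035 bits/symbol


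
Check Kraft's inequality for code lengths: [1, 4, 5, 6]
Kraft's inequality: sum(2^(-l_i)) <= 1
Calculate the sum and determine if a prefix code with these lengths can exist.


Sum = 2^(-1) + 2^(-4) + 2^(-5) + 2^(-6)
    = 0.5 + 0.0625 + 0.03125 + 0.015625
    = 39/64 = 0.609375
Since 0.609375 <= 1, Kraft's inequality IS satisfied.
A prefix code with these lengths CAN exist.

Kraft sum = 0.609375. Satisfied.


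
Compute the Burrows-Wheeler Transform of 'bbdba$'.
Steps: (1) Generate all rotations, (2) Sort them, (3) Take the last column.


Rotations (sorted):
  0: $bbdba -> last char: a
  1: a$bbdb -> last char: b
  2: ba$bbd -> last char: d
  3: bbdba$ -> last char: $
  4: bdba$b -> last char: b
  5: dba$bb -> last char: b


BWT = abd$bb


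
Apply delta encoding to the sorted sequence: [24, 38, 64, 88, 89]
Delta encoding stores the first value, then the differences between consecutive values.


First value: 24
Deltas:
  38 - 24 = 14
  64 - 38 = 26
  88 - 64 = 24
  89 - 88 = 1


Delta encoded: [24, 14, 26, 24, 1]


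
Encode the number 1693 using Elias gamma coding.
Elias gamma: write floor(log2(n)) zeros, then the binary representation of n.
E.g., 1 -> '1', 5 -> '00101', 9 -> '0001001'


num_bits = floor(log2(1693)) + 1 = 11
leading_zeros = num_bits - 1 = 10
binary(1693) = 11010011101

Elias gamma(1693) = '0000000000' + '11010011101' = 000000000011010011101 (21 bits)


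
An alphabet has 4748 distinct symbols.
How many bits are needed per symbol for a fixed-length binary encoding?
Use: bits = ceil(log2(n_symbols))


log2(4748) = 12.2131
Bracket: 2^12 = 4096 < 4748 <= 2^13 = 8192
So ceil(log2(4748)) = 13

bits = ceil(log2(4748)) = ceil(12.2131) = 13 bits


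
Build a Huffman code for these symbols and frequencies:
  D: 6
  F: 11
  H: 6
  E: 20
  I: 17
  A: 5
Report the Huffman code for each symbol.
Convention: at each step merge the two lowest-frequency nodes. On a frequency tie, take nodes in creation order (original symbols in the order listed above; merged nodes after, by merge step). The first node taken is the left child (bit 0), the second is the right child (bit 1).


Huffman tree construction:
Step 1: Merge A(5) + D(6) = 11
Step 2: Merge H(6) + F(11) = 17
Step 3: Merge (A+D)(11) + I(17) = 28
Step 4: Merge (H+F)(17) + E(20) = 37
Step 5: Merge ((A+D)+I)(28) + ((H+F)+E)(37) = 65
Read each symbol's code off the tree from the root (left child = 0, right child = 1).

Codes:
  D: 001 (length 3)
  F: 101 (length 3)
  H: 100 (length 3)
  E: 11 (length 2)
  I: 01 (length 2)
  A: 000 (length 3)
Average code length: 158/65 = 2.4308 bits/symbol


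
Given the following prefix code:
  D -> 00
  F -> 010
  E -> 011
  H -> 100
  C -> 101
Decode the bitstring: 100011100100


Decoding step by step:
Bits 100 -> H
Bits 011 -> E
Bits 100 -> H
Bits 100 -> H


Decoded message: HEHH


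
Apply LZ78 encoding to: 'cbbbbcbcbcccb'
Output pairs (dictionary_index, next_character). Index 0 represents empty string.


LZ78 encoding steps:
Dictionary: {0: ''}
Step 1: w='' (idx 0), next='c' -> output (0, 'c'), add 'c' as idx 1
Step 2: w='' (idx 0), next='b' -> output (0, 'b'), add 'b' as idx 2
Step 3: w='b' (idx 2), next='b' -> output (2, 'b'), add 'bb' as idx 3
Step 4: w='b' (idx 2), next='c' -> output (2, 'c'), add 'bc' as idx 4
Step 5: w='bc' (idx 4), next='b' -> output (4, 'b'), add 'bcb' as idx 5
Step 6: w='c' (idx 1), next='c' -> output (1, 'c'), add 'cc' as idx 6
Step 7: w='c' (idx 1), next='b' -> output (1, 'b'), add 'cb' as idx 7


Encoded: [(0, 'c'), (0, 'b'), (2, 'b'), (2, 'c'), (4, 'b'), (1, 'c'), (1, 'b')]


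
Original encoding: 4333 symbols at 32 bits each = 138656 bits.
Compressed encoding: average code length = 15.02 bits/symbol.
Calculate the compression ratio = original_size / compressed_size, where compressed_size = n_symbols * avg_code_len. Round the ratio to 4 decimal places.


original_size = n_symbols * orig_bits = 4333 * 32 = 138656 bits
compressed_size = n_symbols * avg_code_len = 4333 * 15.02 = 65081.66 bits
ratio = original_size / compressed_size = 138656 / 65081.66 = 2.1305

Compression ratio = 2.1305


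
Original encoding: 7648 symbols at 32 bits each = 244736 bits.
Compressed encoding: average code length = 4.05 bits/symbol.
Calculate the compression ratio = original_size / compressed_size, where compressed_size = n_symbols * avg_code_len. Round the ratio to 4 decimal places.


original_size = n_symbols * orig_bits = 7648 * 32 = 244736 bits
compressed_size = n_symbols * avg_code_len = 7648 * 4.05 = 30974.4 bits
ratio = original_size / compressed_size = 244736 / 30974.4 = 7.9012

Compression ratio = 7.9012


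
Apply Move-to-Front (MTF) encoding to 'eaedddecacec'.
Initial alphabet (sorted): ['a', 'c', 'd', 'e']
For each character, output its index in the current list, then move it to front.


MTF encoding:
'e': index 3 in ['a', 'c', 'd', 'e'] -> ['e', 'a', 'c', 'd']
'a': index 1 in ['e', 'a', 'c', 'd'] -> ['a', 'e', 'c', 'd']
'e': index 1 in ['a', 'e', 'c', 'd'] -> ['e', 'a', 'c', 'd']
'd': index 3 in ['e', 'a', 'c', 'd'] -> ['d', 'e', 'a', 'c']
'd': index 0 in ['d', 'e', 'a', 'c'] -> ['d', 'e', 'a', 'c']
'd': index 0 in ['d', 'e', 'a', 'c'] -> ['d', 'e', 'a', 'c']
'e': index 1 in ['d', 'e', 'a', 'c'] -> ['e', 'd', 'a', 'c']
'c': index 3 in ['e', 'd', 'a', 'c'] -> ['c', 'e', 'd', 'a']
'a': index 3 in ['c', 'e', 'd', 'a'] -> ['a', 'c', 'e', 'd']
'c': index 1 in ['a', 'c', 'e', 'd'] -> ['c', 'a', 'e', 'd']
'e': index 2 in ['c', 'a', 'e', 'd'] -> ['e', 'c', 'a', 'd']
'c': index 1 in ['e', 'c', 'a', 'd'] -> ['c', 'e', 'a', 'd']


Output: [3, 1, 1, 3, 0, 0, 1, 3, 3, 1, 2, 1]


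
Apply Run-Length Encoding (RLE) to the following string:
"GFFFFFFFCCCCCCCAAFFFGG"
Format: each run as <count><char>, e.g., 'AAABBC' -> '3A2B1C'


Scanning runs left to right:
  i=0: run of 'G' x 1 -> '1G'
  i=1: run of 'F' x 7 -> '7F'
  i=8: run of 'C' x 7 -> '7C'
  i=15: run of 'A' x 2 -> '2A'
  i=17: run of 'F' x 3 -> '3F'
  i=20: run of 'G' x 2 -> '2G'

RLE = 1G7F7C2A3F2G


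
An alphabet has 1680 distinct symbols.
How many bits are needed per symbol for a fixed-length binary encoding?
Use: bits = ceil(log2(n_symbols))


log2(1680) = 10.7142
Bracket: 2^10 = 1024 < 1680 <= 2^11 = 2048
So ceil(log2(1680)) = 11

bits = ceil(log2(1680)) = ceil(10.7142) = 11 bits


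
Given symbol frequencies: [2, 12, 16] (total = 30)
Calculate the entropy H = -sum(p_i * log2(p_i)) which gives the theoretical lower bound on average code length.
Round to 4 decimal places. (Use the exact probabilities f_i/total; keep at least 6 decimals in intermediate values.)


Per-symbol terms -p_i * log2(p_i) with p_i = f_i/30:
  p = 2/30 = 0.066667: log2(p) = -3.906891, -p*log2(p) = 0.260459
  p = 12/30 = 0.400000: log2(p) = -1.321928, -p*log2(p) = 0.528771
  p = 16/30 = 0.533333: log2(p) = -0.906891, -p*log2(p) = 0.483675
H = 0.260459 + 0.528771 + 0.483675 = 1.272905

H = 1.2729 bits/symbol


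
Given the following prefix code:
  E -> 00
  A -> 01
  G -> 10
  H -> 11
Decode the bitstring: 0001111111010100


Decoding step by step:
Bits 00 -> E
Bits 01 -> A
Bits 11 -> H
Bits 11 -> H
Bits 11 -> H
Bits 01 -> A
Bits 01 -> A
Bits 00 -> E


Decoded message: EAHHHAAE


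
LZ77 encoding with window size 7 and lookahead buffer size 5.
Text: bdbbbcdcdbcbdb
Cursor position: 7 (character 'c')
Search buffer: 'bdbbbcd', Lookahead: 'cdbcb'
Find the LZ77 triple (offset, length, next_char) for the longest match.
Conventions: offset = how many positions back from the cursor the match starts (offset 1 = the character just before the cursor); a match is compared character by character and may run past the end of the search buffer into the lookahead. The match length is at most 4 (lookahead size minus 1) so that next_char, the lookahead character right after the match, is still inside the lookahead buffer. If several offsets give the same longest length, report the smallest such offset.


Try each offset into the search buffer:
  offset=1 (pos 6, char 'd'): match length 0
  offset=2 (pos 5, char 'c'): match length 2
  offset=3 (pos 4, char 'b'): match length 0
  offset=4 (pos 3, char 'b'): match length 0
  offset=5 (pos 2, char 'b'): match length 0
  offset=6 (pos 1, char 'd'): match length 0
  offset=7 (pos 0, char 'b'): match length 0
Longest match has length 2 at offset 2.
next_char = character at position 7 + 2 = 9 -> 'b'

Best match: offset=2, length=2 (matching 'cd' starting at position 5)
LZ77 triple: (2, 2, 'b')


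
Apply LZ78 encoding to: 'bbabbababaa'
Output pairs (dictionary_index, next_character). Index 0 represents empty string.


LZ78 encoding steps:
Dictionary: {0: ''}
Step 1: w='' (idx 0), next='b' -> output (0, 'b'), add 'b' as idx 1
Step 2: w='b' (idx 1), next='a' -> output (1, 'a'), add 'ba' as idx 2
Step 3: w='b' (idx 1), next='b' -> output (1, 'b'), add 'bb' as idx 3
Step 4: w='' (idx 0), next='a' -> output (0, 'a'), add 'a' as idx 4
Step 5: w='ba' (idx 2), next='b' -> output (2, 'b'), add 'bab' as idx 5
Step 6: w='a' (idx 4), next='a' -> output (4, 'a'), add 'aa' as idx 6


Encoded: [(0, 'b'), (1, 'a'), (1, 'b'), (0, 'a'), (2, 'b'), (4, 'a')]


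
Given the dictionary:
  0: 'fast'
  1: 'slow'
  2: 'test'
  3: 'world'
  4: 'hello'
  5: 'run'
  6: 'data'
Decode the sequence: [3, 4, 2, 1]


Look up each index in the dictionary:
  3 -> 'world'
  4 -> 'hello'
  2 -> 'test'
  1 -> 'slow'

Decoded: "world hello test slow"


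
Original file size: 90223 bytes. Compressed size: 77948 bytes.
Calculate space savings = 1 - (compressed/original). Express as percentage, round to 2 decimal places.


ratio = compressed/original = 77948/90223 = 0.863948
savings = 1 - ratio = 1 - 0.863948 = 0.136052
as a percentage: 0.136052 * 100 = 13.61%

Space savings = 1 - 77948/90223 = 13.61%


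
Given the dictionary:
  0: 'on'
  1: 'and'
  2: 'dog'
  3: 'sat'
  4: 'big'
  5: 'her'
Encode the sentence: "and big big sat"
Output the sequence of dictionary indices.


Look up each word in the dictionary:
  'and' -> 1
  'big' -> 4
  'big' -> 4
  'sat' -> 3

Encoded: [1, 4, 4, 3]


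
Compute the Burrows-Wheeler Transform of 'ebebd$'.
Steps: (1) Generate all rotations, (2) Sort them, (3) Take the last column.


Rotations (sorted):
  0: $ebebd -> last char: d
  1: bd$ebe -> last char: e
  2: bebd$e -> last char: e
  3: d$ebeb -> last char: b
  4: ebd$eb -> last char: b
  5: ebebd$ -> last char: $


BWT = deebb$
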